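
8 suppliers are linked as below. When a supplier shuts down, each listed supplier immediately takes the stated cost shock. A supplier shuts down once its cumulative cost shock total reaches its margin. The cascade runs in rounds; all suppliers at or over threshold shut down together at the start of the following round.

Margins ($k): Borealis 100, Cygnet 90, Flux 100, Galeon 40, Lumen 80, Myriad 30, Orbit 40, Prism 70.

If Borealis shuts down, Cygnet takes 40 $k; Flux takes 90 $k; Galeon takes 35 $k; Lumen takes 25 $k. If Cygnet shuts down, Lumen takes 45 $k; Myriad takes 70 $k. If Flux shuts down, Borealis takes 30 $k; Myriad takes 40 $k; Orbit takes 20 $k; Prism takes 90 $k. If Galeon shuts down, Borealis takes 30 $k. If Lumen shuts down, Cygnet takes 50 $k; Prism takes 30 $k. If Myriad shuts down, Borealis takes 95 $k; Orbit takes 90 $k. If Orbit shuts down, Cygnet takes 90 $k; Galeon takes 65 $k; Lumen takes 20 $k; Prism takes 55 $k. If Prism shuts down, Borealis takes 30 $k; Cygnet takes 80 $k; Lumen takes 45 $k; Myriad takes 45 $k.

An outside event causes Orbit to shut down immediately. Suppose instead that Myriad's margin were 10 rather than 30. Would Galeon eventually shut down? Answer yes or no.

With Myriad's margin at 10:
Round 1 — Orbit shuts down (initial).
  Cygnet: +90 → 90 ≥ 90
  Galeon: +65 → 65 ≥ 40
  Lumen: +20 → 20 < 80
  Prism: +55 → 55 < 70
Round 2 — Cygnet, Galeon shut down.
  Borealis: +30 → 30 < 100
  Lumen: +45 → 65 < 80
  Myriad: +70 → 70 ≥ 10
Round 3 — Myriad shuts down.
  Borealis: +95 → 125 ≥ 100
Round 4 — Borealis shuts down.
  Flux: +90 → 90 < 100
  Lumen: +25 → 90 ≥ 80
Round 5 — Lumen shuts down.
  Prism: +30 → 85 ≥ 70
Round 6 — Prism shuts down.
No further shutdowns.

yes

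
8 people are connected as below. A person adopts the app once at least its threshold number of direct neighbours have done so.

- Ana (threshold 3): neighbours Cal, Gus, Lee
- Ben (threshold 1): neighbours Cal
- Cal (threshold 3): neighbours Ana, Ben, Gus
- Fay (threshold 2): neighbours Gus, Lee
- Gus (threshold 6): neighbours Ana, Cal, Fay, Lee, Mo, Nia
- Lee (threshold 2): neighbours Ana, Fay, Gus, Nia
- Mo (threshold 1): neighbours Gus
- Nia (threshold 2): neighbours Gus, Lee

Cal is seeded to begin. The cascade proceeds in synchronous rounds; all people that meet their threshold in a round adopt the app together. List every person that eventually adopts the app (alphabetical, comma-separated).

Round 1 — Cal adopts the app (initial).
Round 2 — checking thresholds:
  Ana: 1 of 3 neighbours < 3, not yet.
  Ben: 1 of 1 neighbours ≥ 1, adopts the app.
  Gus: 1 of 6 neighbours < 6, not yet.
Round 3 — no new adoptions; cascade stops.

Ben, Cal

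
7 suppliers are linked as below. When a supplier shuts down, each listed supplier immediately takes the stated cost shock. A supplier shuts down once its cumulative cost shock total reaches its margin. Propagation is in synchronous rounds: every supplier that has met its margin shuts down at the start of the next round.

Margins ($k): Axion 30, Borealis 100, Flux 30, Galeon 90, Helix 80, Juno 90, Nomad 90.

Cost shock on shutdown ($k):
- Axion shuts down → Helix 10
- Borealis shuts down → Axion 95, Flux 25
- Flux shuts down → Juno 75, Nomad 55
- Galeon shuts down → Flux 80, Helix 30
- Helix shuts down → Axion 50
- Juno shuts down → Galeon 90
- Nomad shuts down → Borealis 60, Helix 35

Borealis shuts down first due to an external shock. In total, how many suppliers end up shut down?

2

Round 1 — Borealis shuts down (initial).
  Axion: +95 → 95 ≥ 30
  Flux: +25 → 25 < 30
Round 2 — Axion shuts down.
  Helix: +10 → 10 < 80
No further shutdowns.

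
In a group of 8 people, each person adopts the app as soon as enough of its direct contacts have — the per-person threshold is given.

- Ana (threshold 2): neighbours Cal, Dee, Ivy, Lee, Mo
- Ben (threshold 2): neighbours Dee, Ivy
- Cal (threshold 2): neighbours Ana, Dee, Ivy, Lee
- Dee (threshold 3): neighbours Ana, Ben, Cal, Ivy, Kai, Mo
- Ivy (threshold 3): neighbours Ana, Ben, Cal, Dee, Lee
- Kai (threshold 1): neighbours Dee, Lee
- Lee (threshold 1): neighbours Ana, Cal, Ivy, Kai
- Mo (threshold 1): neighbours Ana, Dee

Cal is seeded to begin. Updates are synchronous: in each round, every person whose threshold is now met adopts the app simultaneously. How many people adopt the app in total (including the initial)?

8

Round 1 — Cal adopts the app (initial).
Round 2 — checking thresholds:
  Ana: 1 of 5 neighbours < 2, not yet.
  Dee: 1 of 6 neighbours < 3, not yet.
  Ivy: 1 of 5 neighbours < 3, not yet.
  Lee: 1 of 4 neighbours ≥ 1, adopts the app.
Round 3 — checking thresholds:
  Ana: 2 of 5 neighbours ≥ 2, adopts the app.
  Dee: 1 of 6 neighbours < 3, not yet.
  Ivy: 2 of 5 neighbours < 3, not yet.
  Kai: 1 of 2 neighbours ≥ 1, adopts the app.
Round 4 — checking thresholds:
  Dee: 3 of 6 neighbours ≥ 3, adopts the app.
  Ivy: 3 of 5 neighbours ≥ 3, adopts the app.
  Mo: 1 of 2 neighbours ≥ 1, adopts the app.
Round 5 — checking thresholds:
  Ben: 2 of 2 neighbours ≥ 2, adopts the app.
Round 6 — no new adoptions; cascade stops.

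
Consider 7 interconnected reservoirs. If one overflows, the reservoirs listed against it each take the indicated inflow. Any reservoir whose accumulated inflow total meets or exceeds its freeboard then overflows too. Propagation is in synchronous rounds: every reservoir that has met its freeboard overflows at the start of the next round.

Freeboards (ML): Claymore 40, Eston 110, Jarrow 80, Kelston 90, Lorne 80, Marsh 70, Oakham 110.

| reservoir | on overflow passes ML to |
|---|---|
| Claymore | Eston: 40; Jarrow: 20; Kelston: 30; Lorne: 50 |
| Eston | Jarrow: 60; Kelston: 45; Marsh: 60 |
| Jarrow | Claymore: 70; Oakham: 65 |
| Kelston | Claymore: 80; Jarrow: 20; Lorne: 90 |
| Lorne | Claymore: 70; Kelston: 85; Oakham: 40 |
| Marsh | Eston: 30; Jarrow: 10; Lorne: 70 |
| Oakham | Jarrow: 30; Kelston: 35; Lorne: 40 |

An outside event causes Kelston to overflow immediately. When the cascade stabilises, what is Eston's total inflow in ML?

Round 1 — Kelston overflows (initial).
  Claymore: +80 → 80 ≥ 40
  Jarrow: +20 → 20 < 80
  Lorne: +90 → 90 ≥ 80
Round 2 — Claymore, Lorne overflow.
  Eston: +40 → 40 < 110
  Jarrow: +20 → 40 < 80
  Oakham: +40 → 40 < 110
No further overflows.

40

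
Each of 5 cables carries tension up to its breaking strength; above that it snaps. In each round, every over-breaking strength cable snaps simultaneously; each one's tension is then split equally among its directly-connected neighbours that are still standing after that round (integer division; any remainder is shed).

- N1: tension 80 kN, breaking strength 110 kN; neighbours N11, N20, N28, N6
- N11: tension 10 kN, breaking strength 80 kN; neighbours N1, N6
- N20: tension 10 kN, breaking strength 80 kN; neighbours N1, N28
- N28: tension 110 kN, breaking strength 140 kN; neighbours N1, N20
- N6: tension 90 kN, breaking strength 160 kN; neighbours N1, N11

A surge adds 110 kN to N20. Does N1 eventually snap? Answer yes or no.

yes

Round 1 — N20 at 120 > 80. N20 snaps.
  N20 sheds 120 kN to N1, N28: 60 each.
    N1: 80+60 = 140 > 110
    N28: 110+60 = 170 > 140
Round 2 — N1, N28 snap.
  N1 sheds 140 kN to N11, N6: 70 each.
    N11: 10+70 = 80 ≤ 80
    N6: 90+70 = 160 ≤ 160
  N28 sheds 170 kN: no online neighbours, lost.
No further breaks.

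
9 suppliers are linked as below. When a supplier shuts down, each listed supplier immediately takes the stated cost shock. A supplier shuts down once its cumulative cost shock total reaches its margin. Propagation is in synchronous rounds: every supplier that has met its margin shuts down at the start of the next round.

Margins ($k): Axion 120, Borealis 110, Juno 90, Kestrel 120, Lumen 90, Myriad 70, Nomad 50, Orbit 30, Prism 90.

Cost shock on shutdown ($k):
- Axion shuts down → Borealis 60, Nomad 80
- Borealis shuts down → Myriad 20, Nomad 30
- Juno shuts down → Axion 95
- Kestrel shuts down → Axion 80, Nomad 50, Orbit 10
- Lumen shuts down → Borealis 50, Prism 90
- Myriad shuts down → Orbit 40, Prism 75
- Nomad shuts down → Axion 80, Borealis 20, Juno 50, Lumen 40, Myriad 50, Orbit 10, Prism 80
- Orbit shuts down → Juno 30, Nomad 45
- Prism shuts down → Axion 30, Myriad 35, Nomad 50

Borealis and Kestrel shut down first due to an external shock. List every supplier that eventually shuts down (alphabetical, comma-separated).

Axion, Borealis, Kestrel, Myriad, Nomad, Orbit, Prism

Round 1 — Borealis, Kestrel shut down (initial).
  Axion: +80 → 80 < 120
  Myriad: +20 → 20 < 70
  Nomad: +30+50 → 80 ≥ 50
  Orbit: +10 → 10 < 30
Round 2 — Nomad shuts down.
  Axion: +80 → 160 ≥ 120
  Juno: +50 → 50 < 90
  Lumen: +40 → 40 < 90
  Myriad: +50 → 70 ≥ 70
  Orbit: +10 → 20 < 30
  Prism: +80 → 80 < 90
Round 3 — Axion, Myriad shut down.
  Orbit: +40 → 60 ≥ 30
  Prism: +75 → 155 ≥ 90
Round 4 — Orbit, Prism shut down.
  Juno: +30 → 80 < 90
No further shutdowns.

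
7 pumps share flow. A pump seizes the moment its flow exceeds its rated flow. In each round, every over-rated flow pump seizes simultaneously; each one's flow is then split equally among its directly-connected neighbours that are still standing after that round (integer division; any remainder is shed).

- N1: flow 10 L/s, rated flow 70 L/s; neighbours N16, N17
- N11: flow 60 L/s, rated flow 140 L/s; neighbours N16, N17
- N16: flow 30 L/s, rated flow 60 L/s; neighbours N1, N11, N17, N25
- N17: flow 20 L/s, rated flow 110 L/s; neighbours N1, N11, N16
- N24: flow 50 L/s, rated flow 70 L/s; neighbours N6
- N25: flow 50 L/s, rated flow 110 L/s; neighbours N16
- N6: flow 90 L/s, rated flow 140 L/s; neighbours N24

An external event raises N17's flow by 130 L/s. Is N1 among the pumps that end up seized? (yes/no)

yes

Round 1 — N17 at 150 > 110. N17 seizes.
  N17 sheds 150 L/s to N1, N11, N16: 50 each.
    N1: 10+50 = 60 ≤ 70
    N11: 60+50 = 110 ≤ 140
    N16: 30+50 = 80 > 60
Round 2 — N16 seizes.
  N16 sheds 80 L/s to N1, N11, N25: 26 each (2 lost).
    N1: 60+26 = 86 > 70
    N11: 110+26 = 136 ≤ 140
    N25: 50+26 = 76 ≤ 110
Round 3 — N1 seizes.
  N1 sheds 86 L/s: no online neighbours, lost.
No further seizures.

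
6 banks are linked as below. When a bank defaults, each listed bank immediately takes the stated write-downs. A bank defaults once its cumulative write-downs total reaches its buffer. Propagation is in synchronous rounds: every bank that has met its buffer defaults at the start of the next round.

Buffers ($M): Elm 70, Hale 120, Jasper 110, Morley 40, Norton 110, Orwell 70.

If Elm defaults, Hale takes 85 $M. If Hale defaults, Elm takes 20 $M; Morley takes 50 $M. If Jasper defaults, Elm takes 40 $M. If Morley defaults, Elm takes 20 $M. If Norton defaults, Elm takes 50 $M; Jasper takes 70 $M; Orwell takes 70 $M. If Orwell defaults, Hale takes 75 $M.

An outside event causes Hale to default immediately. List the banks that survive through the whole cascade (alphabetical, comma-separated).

Round 1 — Hale defaults (initial).
  Elm: +20 → 20 < 70
  Morley: +50 → 50 ≥ 40
Round 2 — Morley defaults.
  Elm: +20 → 40 < 70
No further defaults.

Elm, Jasper, Norton, Orwell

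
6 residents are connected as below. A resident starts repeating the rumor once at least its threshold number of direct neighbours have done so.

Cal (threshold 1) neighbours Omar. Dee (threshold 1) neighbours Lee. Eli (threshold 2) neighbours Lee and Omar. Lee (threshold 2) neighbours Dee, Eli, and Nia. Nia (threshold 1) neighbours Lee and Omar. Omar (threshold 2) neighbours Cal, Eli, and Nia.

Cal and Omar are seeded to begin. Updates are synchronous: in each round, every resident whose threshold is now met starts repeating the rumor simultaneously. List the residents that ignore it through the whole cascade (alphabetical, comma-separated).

Round 1 — Cal, Omar start repeating the rumor (initial).
Round 2 — checking thresholds:
  Eli: 1 of 2 neighbours < 2, below threshold.
  Nia: 1 of 2 neighbours ≥ 1, starts repeating the rumor.
Round 3 — no new spreads; cascade stops.

Dee, Eli, Lee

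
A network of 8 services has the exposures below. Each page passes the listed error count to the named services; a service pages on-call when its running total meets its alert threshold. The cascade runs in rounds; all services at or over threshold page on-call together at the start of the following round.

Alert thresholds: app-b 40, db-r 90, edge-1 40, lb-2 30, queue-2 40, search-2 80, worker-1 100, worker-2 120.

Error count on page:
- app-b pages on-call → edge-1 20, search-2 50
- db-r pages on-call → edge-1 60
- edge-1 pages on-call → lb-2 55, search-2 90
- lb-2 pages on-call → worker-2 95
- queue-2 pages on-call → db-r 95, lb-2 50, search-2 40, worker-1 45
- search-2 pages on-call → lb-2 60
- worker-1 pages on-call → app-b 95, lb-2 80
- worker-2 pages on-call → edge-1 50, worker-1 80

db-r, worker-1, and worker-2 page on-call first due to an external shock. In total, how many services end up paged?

Round 1 — db-r, worker-1, worker-2 page on-call (initial).
  app-b: +95 → 95 ≥ 40
  edge-1: +60+50 → 110 ≥ 40
  lb-2: +80 → 80 ≥ 30
Round 2 — app-b, edge-1, lb-2 page on-call.
  search-2: +50+90 → 140 ≥ 80
Round 3 — search-2 pages on-call.
No further pages.

7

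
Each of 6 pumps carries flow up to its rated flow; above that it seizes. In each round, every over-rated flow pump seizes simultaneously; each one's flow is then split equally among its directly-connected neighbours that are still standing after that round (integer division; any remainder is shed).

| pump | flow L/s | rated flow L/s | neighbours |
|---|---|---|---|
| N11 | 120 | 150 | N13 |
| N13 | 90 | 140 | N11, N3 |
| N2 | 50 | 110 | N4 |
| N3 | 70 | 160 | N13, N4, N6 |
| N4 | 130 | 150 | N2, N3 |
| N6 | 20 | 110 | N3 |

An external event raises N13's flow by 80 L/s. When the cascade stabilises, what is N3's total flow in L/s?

Round 1 — N13 at 170 > 140. N13 seizes.
  N13 sheds 170 L/s to N11, N3: 85 each.
    N11: 120+85 = 205 > 150
    N3: 70+85 = 155 ≤ 160
Round 2 — N11 seizes.
  N11 sheds 205 L/s: no online neighbours, lost.
No further seizures.

155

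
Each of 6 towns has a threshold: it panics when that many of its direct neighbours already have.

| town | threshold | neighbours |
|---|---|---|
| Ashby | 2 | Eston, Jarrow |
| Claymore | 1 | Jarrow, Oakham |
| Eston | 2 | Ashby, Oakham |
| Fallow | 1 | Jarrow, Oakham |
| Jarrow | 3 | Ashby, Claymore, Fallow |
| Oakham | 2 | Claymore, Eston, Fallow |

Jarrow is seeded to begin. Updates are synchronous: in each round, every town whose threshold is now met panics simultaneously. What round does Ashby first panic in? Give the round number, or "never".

never

Round 1 — Jarrow panics (initial).
Round 2 — checking thresholds:
  Ashby: 1 of 2 neighbours < 2, holds.
  Claymore: 1 of 2 neighbours ≥ 1, panics.
  Fallow: 1 of 2 neighbours ≥ 1, panics.
Round 3 — checking thresholds:
  Ashby: 1 of 2 neighbours < 2, holds.
  Oakham: 2 of 3 neighbours ≥ 2, panics.
Round 4 — no new panics; cascade stops.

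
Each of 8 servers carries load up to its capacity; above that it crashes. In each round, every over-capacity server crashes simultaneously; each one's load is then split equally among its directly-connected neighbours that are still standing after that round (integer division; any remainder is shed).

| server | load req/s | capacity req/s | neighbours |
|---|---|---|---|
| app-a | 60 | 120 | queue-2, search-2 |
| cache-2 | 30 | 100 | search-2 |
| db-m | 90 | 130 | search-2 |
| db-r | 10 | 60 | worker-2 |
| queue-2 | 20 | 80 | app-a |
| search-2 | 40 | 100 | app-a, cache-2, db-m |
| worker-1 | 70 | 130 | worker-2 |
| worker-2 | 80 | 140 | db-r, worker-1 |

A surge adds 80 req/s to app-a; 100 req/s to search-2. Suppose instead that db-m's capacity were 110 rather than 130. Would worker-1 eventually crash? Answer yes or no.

no

With db-m's capacity at 110:
Round 1 — app-a at 140 > 120; search-2 at 140 > 100. app-a, search-2 crash.
  app-a sheds 140 req/s to queue-2: 140 each.
    queue-2: 20+140 = 160 > 80
  search-2 sheds 140 req/s to cache-2, db-m: 70 each.
    cache-2: 30+70 = 100 ≤ 100
    db-m: 90+70 = 160 > 110
Round 2 — db-m, queue-2 crash.
  db-m sheds 160 req/s: no online neighbours, lost.
  queue-2 sheds 160 req/s: no online neighbours, lost.
No further crashes.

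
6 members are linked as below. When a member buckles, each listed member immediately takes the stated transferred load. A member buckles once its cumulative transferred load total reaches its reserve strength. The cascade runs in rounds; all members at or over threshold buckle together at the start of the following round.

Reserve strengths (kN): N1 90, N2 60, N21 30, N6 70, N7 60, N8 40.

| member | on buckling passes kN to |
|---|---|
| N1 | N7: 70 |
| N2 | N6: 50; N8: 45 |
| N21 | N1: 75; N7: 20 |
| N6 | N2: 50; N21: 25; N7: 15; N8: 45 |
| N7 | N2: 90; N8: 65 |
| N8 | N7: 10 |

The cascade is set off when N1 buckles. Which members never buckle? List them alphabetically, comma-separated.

Round 1 — N1 buckles (initial).
  N7: +70 → 70 ≥ 60
Round 2 — N7 buckles.
  N2: +90 → 90 ≥ 60
  N8: +65 → 65 ≥ 40
Round 3 — N2, N8 buckle.
  N6: +50 → 50 < 70
No further bucklings.

N21, N6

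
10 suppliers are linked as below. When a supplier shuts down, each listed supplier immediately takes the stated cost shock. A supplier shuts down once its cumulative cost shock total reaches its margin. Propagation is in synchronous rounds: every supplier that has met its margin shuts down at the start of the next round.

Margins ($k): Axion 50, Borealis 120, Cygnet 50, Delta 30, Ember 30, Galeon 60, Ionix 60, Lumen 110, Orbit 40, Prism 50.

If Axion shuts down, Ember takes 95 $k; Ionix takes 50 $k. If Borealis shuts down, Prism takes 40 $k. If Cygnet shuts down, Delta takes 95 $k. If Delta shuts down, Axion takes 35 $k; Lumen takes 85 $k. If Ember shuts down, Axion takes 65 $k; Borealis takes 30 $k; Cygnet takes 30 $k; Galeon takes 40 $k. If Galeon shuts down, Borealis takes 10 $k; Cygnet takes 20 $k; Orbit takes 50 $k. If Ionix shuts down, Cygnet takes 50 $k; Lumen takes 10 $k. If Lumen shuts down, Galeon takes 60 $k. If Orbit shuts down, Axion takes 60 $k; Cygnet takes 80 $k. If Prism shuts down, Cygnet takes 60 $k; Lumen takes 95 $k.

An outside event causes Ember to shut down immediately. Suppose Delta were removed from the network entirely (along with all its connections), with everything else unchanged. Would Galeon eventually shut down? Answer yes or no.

no

With Delta removed:
Round 1 — Ember shuts down (initial).
  Axion: +65 → 65 ≥ 50
  Borealis: +30 → 30 < 120
  Cygnet: +30 → 30 < 50
  Galeon: +40 → 40 < 60
Round 2 — Axion shuts down.
  Ionix: +50 → 50 < 60
No further shutdowns.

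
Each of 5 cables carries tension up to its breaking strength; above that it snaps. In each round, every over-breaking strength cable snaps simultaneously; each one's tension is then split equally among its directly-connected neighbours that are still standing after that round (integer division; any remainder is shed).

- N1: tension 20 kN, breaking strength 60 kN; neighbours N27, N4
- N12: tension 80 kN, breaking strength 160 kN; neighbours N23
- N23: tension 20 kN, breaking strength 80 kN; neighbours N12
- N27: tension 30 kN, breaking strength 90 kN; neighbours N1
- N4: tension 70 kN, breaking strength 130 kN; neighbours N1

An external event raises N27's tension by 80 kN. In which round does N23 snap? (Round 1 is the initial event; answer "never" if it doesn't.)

never

Round 1 — N27 at 110 > 90. N27 snaps.
  N27 sheds 110 kN to N1: 110 each.
    N1: 20+110 = 130 > 60
Round 2 — N1 snaps.
  N1 sheds 130 kN to N4: 130 each.
    N4: 70+130 = 200 > 130
Round 3 — N4 snaps.
  N4 sheds 200 kN: no online neighbours, lost.
No further breaks.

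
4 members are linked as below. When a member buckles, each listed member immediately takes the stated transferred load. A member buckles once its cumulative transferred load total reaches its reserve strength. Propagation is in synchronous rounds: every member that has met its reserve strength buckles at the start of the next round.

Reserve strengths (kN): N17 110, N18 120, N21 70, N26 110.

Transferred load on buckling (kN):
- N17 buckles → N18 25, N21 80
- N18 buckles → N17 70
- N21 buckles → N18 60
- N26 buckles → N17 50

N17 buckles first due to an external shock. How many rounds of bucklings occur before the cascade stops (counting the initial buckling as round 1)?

2

Round 1 — N17 buckles (initial).
  N18: +25 → 25 < 120
  N21: +80 → 80 ≥ 70
Round 2 — N21 buckles.
  N18: +60 → 85 < 120
No further bucklings.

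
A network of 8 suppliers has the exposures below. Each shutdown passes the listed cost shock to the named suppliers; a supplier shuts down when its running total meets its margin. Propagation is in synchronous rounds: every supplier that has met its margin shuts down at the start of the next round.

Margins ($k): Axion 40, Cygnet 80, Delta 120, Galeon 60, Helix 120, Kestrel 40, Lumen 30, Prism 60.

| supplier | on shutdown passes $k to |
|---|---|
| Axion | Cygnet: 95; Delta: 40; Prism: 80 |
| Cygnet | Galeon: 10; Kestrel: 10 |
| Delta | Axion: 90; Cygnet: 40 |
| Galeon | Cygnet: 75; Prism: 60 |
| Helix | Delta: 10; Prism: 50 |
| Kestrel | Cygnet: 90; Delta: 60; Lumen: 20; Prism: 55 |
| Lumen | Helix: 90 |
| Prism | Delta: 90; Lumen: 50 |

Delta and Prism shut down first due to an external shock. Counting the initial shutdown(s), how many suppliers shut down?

Round 1 — Delta, Prism shut down (initial).
  Axion: +90 → 90 ≥ 40
  Cygnet: +40 → 40 < 80
  Lumen: +50 → 50 ≥ 30
Round 2 — Axion, Lumen shut down.
  Cygnet: +95 → 135 ≥ 80
  Helix: +90 → 90 < 120
Round 3 — Cygnet shuts down.
  Galeon: +10 → 10 < 60
  Kestrel: +10 → 10 < 40
No further shutdowns.

5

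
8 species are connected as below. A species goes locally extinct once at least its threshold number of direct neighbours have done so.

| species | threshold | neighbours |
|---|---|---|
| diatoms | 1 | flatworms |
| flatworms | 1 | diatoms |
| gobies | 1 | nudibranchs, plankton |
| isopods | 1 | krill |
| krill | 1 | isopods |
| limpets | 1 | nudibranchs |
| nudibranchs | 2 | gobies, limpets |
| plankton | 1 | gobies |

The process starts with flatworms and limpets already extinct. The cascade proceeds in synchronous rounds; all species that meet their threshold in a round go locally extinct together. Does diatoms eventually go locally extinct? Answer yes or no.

Round 1 — flatworms, limpets go locally extinct (initial).
Round 2 — checking thresholds:
  diatoms: 1 of 1 neighbours ≥ 1, goes locally extinct.
  nudibranchs: 1 of 2 neighbours < 2, holds.
Round 3 — no new extinctions; cascade stops.

yes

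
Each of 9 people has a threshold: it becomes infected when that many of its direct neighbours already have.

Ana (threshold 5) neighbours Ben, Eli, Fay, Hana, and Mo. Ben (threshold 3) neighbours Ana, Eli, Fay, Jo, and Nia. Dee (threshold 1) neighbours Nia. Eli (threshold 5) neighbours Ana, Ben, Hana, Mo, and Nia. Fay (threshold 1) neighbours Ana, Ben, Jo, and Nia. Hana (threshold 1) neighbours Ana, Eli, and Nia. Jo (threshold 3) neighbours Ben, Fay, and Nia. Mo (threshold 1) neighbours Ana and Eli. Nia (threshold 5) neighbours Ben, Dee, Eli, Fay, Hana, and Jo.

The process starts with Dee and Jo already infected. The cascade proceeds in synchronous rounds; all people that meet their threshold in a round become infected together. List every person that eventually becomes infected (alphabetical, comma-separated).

Round 1 — Dee, Jo become infected (initial).
Round 2 — checking thresholds:
  Ben: 1 of 5 neighbours < 3, below threshold.
  Fay: 1 of 4 neighbours ≥ 1, becomes infected.
  Nia: 2 of 6 neighbours < 5, below threshold.
Round 3 — no new infections; cascade stops.

Dee, Fay, Jo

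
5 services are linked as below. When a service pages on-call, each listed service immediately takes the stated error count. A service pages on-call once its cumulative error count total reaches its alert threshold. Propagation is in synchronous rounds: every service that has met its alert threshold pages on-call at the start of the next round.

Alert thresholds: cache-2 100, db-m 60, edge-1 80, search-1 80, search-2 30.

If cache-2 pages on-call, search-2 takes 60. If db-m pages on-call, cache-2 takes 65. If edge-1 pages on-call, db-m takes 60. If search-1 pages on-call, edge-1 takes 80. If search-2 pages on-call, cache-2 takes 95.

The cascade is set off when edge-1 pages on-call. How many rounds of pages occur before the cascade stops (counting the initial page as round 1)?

Round 1 — edge-1 pages on-call (initial).
  db-m: +60 → 60 ≥ 60
Round 2 — db-m pages on-call.
  cache-2: +65 → 65 < 100
No further pages.

2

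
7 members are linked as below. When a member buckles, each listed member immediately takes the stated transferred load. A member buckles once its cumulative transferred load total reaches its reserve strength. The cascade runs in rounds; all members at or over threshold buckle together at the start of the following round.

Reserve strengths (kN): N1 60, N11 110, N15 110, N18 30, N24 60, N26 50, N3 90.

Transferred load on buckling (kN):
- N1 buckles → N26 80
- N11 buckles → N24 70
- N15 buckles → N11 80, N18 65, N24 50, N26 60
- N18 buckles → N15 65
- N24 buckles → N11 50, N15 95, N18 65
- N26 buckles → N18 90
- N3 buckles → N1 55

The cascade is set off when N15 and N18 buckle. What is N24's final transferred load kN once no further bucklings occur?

Round 1 — N15, N18 buckle (initial).
  N11: +80 → 80 < 110
  N24: +50 → 50 < 60
  N26: +60 → 60 ≥ 50
Round 2 — N26 buckles.
No further bucklings.

50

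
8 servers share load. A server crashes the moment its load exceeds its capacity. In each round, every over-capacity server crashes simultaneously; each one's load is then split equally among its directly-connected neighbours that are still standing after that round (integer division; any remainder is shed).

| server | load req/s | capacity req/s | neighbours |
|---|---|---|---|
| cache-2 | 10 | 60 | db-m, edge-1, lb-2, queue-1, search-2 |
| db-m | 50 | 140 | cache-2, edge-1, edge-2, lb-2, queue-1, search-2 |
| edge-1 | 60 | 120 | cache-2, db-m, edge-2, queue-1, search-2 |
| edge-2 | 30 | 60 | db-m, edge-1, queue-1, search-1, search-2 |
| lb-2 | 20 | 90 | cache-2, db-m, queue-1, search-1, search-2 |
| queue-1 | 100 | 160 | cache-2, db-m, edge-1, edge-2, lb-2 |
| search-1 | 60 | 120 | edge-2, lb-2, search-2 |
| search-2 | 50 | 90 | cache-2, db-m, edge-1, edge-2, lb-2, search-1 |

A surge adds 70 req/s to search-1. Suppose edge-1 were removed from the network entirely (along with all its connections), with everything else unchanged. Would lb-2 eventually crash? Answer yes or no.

yes

With edge-1 removed:
Round 1 — search-1 at 130 > 120. search-1 crashes.
  search-1 sheds 130 req/s to edge-2, lb-2, search-2: 43 each (1 lost).
    edge-2: 30+43 = 73 > 60
    lb-2: 20+43 = 63 ≤ 90
    search-2: 50+43 = 93 > 90
Round 2 — edge-2, search-2 crash.
  edge-2 sheds 73 req/s to db-m, queue-1: 36 each (1 lost).
    db-m: 50+36 = 86 ≤ 140
    queue-1: 100+36 = 136 ≤ 160
  search-2 sheds 93 req/s to cache-2, db-m, lb-2: 31 each.
    cache-2: 10+31 = 41 ≤ 60
    db-m: 86+31 = 117 ≤ 140
    lb-2: 63+31 = 94 > 90
Round 3 — lb-2 crashes.
  lb-2 sheds 94 req/s to cache-2, db-m, queue-1: 31 each (1 lost).
    cache-2: 41+31 = 72 > 60
    db-m: 117+31 = 148 > 140
    queue-1: 136+31 = 167 > 160
Round 4 — cache-2, db-m, queue-1 crash.
  cache-2 sheds 72 req/s: no online neighbours, lost.
  db-m sheds 148 req/s: no online neighbours, lost.
  queue-1 sheds 167 req/s: no online neighbours, lost.
No further crashes.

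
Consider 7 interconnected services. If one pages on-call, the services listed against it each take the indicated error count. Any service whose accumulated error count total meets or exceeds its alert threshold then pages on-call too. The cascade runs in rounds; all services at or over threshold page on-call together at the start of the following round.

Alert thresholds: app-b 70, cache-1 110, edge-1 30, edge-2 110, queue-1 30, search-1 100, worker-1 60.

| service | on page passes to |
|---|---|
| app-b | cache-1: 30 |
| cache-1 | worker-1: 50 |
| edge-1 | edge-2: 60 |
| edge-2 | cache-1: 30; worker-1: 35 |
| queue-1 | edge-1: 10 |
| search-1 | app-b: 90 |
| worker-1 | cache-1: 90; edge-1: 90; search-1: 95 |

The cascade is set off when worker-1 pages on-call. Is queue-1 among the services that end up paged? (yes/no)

no

Round 1 — worker-1 pages on-call (initial).
  cache-1: +90 → 90 < 110
  edge-1: +90 → 90 ≥ 30
  search-1: +95 → 95 < 100
Round 2 — edge-1 pages on-call.
  edge-2: +60 → 60 < 110
No further pages.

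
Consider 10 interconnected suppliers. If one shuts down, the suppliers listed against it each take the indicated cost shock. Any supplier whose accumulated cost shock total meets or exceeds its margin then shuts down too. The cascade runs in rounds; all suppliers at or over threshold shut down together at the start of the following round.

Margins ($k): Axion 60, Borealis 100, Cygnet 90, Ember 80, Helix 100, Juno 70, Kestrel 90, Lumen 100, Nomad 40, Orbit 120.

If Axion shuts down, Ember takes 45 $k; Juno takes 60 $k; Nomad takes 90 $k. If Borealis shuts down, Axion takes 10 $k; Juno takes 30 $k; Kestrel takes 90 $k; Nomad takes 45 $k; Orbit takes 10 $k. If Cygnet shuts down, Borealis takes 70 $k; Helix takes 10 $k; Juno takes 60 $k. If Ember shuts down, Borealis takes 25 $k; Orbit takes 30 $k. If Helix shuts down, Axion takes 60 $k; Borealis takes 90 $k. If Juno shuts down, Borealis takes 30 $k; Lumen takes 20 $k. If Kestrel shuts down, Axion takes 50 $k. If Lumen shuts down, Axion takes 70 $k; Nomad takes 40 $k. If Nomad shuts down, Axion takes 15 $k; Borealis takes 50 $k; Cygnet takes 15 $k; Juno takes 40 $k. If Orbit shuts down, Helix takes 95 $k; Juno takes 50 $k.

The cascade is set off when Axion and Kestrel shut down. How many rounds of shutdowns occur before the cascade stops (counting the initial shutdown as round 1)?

Round 1 — Axion, Kestrel shut down (initial).
  Ember: +45 → 45 < 80
  Juno: +60 → 60 < 70
  Nomad: +90 → 90 ≥ 40
Round 2 — Nomad shuts down.
  Borealis: +50 → 50 < 100
  Cygnet: +15 → 15 < 90
  Juno: +40 → 100 ≥ 70
Round 3 — Juno shuts down.
  Borealis: +30 → 80 < 100
  Lumen: +20 → 20 < 100
No further shutdowns.

3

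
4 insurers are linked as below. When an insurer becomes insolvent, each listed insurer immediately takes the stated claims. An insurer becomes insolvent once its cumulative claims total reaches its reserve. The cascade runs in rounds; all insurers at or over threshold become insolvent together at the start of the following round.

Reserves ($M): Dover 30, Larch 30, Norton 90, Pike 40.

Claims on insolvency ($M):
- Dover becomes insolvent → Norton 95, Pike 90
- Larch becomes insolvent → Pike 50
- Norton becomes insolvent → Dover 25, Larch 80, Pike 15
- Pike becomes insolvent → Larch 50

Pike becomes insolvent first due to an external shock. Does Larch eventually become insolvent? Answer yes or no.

Round 1 — Pike becomes insolvent (initial).
  Larch: +50 → 50 ≥ 30
Round 2 — Larch becomes insolvent.
No further insolvencies.

yes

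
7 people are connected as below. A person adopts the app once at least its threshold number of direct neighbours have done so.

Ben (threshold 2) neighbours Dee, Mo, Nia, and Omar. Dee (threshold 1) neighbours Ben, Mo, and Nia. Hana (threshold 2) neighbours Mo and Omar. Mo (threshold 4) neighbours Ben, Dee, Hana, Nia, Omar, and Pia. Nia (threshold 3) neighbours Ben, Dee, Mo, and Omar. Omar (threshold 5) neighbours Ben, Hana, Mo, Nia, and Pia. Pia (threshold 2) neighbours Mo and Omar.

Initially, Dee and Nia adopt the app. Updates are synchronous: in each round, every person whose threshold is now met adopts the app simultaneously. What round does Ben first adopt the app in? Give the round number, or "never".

Round 1 — Dee, Nia adopt the app (initial).
Round 2 — checking thresholds:
  Ben: 2 of 4 neighbours ≥ 2, adopts the app.
  Mo: 2 of 6 neighbours < 4, not yet.
  Omar: 1 of 5 neighbours < 5, not yet.
Round 3 — no new adoptions; cascade stops.

2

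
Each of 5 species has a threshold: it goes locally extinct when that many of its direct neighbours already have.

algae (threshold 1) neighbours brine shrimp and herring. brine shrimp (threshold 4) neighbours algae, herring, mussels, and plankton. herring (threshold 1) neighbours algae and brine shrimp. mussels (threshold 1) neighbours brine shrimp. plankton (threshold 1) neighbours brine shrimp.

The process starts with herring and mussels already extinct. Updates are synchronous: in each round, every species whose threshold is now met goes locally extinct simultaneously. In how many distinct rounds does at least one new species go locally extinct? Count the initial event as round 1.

Round 1 — herring, mussels go locally extinct (initial).
Round 2 — checking thresholds:
  algae: 1 of 2 neighbours ≥ 1, goes locally extinct.
  brine shrimp: 2 of 4 neighbours < 4, holds.
Round 3 — no new extinctions; cascade stops.

2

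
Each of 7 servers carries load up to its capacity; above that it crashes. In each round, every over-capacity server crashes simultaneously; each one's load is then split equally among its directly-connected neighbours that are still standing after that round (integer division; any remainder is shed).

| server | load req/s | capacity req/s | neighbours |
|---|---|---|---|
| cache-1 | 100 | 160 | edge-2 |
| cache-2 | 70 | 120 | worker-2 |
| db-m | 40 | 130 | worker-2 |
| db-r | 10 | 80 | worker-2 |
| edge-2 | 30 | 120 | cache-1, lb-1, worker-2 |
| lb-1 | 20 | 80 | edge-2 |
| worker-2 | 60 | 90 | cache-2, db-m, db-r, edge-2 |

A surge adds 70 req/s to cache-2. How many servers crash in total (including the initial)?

2

Round 1 — cache-2 at 140 > 120. cache-2 crashes.
  cache-2 sheds 140 req/s to worker-2: 140 each.
    worker-2: 60+140 = 200 > 90
Round 2 — worker-2 crashes.
  worker-2 sheds 200 req/s to db-m, db-r, edge-2: 66 each (2 lost).
    db-m: 40+66 = 106 ≤ 130
    db-r: 10+66 = 76 ≤ 80
    edge-2: 30+66 = 96 ≤ 120
No further crashes.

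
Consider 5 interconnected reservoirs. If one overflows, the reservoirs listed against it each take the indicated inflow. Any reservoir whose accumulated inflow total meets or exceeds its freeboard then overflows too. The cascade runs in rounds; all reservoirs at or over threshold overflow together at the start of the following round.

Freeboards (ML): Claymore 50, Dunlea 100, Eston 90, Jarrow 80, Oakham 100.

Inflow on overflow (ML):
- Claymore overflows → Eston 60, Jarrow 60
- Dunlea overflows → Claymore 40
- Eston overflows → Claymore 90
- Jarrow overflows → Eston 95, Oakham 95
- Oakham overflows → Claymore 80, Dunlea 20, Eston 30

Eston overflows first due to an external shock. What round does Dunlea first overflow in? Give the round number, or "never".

Round 1 — Eston overflows (initial).
  Claymore: +90 → 90 ≥ 50
Round 2 — Claymore overflows.
  Jarrow: +60 → 60 < 80
No further overflows.

never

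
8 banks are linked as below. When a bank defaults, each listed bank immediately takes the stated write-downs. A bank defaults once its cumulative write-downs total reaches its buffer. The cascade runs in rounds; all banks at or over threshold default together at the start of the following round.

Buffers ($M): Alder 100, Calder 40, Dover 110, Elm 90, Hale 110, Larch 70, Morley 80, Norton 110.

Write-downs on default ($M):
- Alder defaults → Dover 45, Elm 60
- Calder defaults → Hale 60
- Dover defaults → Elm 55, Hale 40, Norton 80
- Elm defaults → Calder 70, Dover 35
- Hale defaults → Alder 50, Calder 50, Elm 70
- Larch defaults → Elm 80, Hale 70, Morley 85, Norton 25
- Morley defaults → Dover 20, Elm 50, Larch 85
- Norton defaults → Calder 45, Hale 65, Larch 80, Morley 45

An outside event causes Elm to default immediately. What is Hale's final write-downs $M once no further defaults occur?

60

Round 1 — Elm defaults (initial).
  Calder: +70 → 70 ≥ 40
  Dover: +35 → 35 < 110
Round 2 — Calder defaults.
  Hale: +60 → 60 < 110
No further defaults.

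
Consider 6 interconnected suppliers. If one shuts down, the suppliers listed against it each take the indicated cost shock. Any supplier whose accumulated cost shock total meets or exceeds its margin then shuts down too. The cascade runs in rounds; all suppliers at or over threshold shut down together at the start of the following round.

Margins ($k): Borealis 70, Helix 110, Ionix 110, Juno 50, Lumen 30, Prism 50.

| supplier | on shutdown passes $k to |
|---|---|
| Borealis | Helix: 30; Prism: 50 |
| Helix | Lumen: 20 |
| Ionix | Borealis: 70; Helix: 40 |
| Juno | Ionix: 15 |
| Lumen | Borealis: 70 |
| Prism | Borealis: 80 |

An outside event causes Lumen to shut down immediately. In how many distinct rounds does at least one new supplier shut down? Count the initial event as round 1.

Round 1 — Lumen shuts down (initial).
  Borealis: +70 → 70 ≥ 70
Round 2 — Borealis shuts down.
  Helix: +30 → 30 < 110
  Prism: +50 → 50 ≥ 50
Round 3 — Prism shuts down.
No further shutdowns.

3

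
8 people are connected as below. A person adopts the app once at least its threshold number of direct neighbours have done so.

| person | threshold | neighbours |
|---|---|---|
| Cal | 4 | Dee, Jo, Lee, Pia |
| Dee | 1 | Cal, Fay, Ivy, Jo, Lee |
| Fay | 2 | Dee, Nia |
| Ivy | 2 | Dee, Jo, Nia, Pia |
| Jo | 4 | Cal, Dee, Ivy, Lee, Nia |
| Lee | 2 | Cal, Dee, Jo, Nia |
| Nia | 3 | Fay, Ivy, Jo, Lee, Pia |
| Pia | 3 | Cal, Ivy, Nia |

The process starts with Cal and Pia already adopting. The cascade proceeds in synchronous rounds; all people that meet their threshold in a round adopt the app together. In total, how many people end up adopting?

Round 1 — Cal, Pia adopt the app (initial).
Round 2 — checking thresholds:
  Dee: 1 of 5 neighbours ≥ 1, adopts the app.
  Ivy: 1 of 4 neighbours < 2, not yet.
  Jo: 1 of 5 neighbours < 4, not yet.
  Lee: 1 of 4 neighbours < 2, not yet.
  Nia: 1 of 5 neighbours < 3, not yet.
Round 3 — checking thresholds:
  Fay: 1 of 2 neighbours < 2, not yet.
  Ivy: 2 of 4 neighbours ≥ 2, adopts the app.
  Jo: 2 of 5 neighbours < 4, not yet.
  Lee: 2 of 4 neighbours ≥ 2, adopts the app.
  Nia: 1 of 5 neighbours < 3, not yet.
Round 4 — checking thresholds:
  Fay: 1 of 2 neighbours < 2, not yet.
  Jo: 4 of 5 neighbours ≥ 4, adopts the app.
  Nia: 3 of 5 neighbours ≥ 3, adopts the app.
Round 5 — checking thresholds:
  Fay: 2 of 2 neighbours ≥ 2, adopts the app.
Round 6 — no new adoptions; cascade stops.

8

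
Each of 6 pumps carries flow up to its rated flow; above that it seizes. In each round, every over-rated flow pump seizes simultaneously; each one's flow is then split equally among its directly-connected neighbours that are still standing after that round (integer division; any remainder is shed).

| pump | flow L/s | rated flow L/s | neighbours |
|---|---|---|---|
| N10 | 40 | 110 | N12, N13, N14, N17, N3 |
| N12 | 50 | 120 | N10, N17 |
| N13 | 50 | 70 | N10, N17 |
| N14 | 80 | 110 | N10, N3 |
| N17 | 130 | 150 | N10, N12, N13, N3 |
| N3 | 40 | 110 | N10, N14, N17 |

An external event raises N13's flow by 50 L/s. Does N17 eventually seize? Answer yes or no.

Round 1 — N13 at 100 > 70. N13 seizes.
  N13 sheds 100 L/s to N10, N17: 50 each.
    N10: 40+50 = 90 ≤ 110
    N17: 130+50 = 180 > 150
Round 2 — N17 seizes.
  N17 sheds 180 L/s to N10, N12, N3: 60 each.
    N10: 90+60 = 150 > 110
    N12: 50+60 = 110 ≤ 120
    N3: 40+60 = 100 ≤ 110
Round 3 — N10 seizes.
  N10 sheds 150 L/s to N12, N14, N3: 50 each.
    N12: 110+50 = 160 > 120
    N14: 80+50 = 130 > 110
    N3: 100+50 = 150 > 110
Round 4 — N12, N14, N3 seize.
  N12 sheds 160 L/s: no online neighbours, lost.
  N14 sheds 130 L/s: no online neighbours, lost.
  N3 sheds 150 L/s: no online neighbours, lost.
No further seizures.

yes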